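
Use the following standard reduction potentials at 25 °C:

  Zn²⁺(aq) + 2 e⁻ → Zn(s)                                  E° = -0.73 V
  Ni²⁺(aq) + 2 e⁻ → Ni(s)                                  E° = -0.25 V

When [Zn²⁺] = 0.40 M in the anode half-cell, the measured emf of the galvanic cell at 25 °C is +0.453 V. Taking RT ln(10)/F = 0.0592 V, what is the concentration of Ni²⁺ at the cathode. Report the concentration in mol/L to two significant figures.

0.049 M

Ni²⁺/Ni is the cathode, Zn²⁺/Zn the anode: E°cell = +0.48 V, n = 2.
Overall reaction: Ni²⁺(aq) + Zn(s) → Ni(s) + Zn²⁺(aq); Q = [Zn²⁺]^1/[Ni²⁺]^1.
From E = E° − (0.0592/n) log Q: log Q = (E° − E)·n/0.0592 = (+0.48 − (+0.453))·2/0.0592 = 0.9122.
So 1·log[Ni²⁺] = 1·log(0.4) − log Q = -0.3979 − (0.9122) = -1.3101; [Ni²⁺] = 10^(-1.3101) ≈ 0.049 M.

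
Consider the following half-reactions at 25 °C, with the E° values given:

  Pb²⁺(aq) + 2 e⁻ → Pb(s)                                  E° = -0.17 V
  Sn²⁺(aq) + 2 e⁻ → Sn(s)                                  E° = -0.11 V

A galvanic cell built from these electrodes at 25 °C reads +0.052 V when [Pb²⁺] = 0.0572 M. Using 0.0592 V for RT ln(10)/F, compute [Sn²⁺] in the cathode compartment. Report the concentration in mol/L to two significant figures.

0.031 M

Sn²⁺/Sn is the cathode, Pb²⁺/Pb the anode: E°cell = +0.06 V, n = 2.
Overall reaction: Sn²⁺(aq) + Pb(s) → Sn(s) + Pb²⁺(aq); Q = [Pb²⁺]^1/[Sn²⁺]^1.
From E = E° − (0.0592/n) log Q: log Q = (E° − E)·n/0.0592 = (+0.06 − (+0.052))·2/0.0592 = 0.2703.
So 1·log[Sn²⁺] = 1·log(0.0572) − log Q = -1.2426 − (0.2703) = -1.5129; [Sn²⁺] = 10^(-1.5129) ≈ 0.031 M.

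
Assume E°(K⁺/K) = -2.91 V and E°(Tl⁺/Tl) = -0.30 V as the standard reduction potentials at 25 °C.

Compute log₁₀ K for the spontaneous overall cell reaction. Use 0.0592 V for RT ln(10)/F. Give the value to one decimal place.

Cathode: Tl⁺/Tl; anode: K⁺/K. E°cell = +2.61 V, n = 1.
log K = nE°cell / 0.0592 = (1)(+2.61) / 0.0592 = 44.1.

44.1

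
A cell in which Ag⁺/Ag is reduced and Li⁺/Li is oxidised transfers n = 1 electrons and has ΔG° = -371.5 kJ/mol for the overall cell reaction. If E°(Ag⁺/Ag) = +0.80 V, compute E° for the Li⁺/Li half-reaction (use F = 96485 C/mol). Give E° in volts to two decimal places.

-3.05 V

E°cell = −ΔG°/(nF) = −(-371.5×10³)/((1)(96485)) = +3.850 V.
Since Ag⁺/Ag is the cathode and Li⁺/Li the anode, E°cell = E°(Ag⁺/Ag) − E°(Li⁺/Li).
So E°(Li⁺/Li) = E°(Ag⁺/Ag) − E°cell = (+0.80) − (+3.850) = -3.05 V.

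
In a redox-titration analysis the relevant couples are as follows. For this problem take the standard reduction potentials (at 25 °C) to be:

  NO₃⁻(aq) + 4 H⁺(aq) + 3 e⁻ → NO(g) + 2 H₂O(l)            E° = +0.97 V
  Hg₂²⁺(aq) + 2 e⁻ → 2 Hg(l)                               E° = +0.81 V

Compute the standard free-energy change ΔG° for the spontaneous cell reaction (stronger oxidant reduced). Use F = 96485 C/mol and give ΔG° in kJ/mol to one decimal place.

NO₃⁻/NO (E° = +0.97 V) is the cathode; Hg₂²⁺/Hg (E° = +0.81 V) is the anode, so E°cell = +0.16 V.
Balancing electrons gives n = 6 (lcm of 3 and 2).
ΔG° = −nFE° = −(6)(96485)(+0.16) = -92,626 J = -92.6 kJ/mol.

-92.6 kJ/mol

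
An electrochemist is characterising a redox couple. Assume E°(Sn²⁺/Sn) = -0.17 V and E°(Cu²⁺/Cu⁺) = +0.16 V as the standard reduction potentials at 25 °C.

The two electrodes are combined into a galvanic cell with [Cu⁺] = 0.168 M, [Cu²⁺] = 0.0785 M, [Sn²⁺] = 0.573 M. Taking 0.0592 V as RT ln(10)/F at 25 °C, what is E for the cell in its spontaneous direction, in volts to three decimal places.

Cu²⁺/Cu⁺ is the cathode (higher E°), Sn²⁺/Sn the anode: E°cell = +0.16 − (-0.17) = +0.33 V, n = 2.
Overall: 2 Cu²⁺(aq) + Sn(s) → 2 Cu⁺(aq) + Sn²⁺(aq)
Q = [Cu⁺]^2·[Sn²⁺] / ([Cu²⁺]^2); log Q = 0.419.
E = E° − (0.0592/n) log Q = +0.33 − (0.0592/2)(0.419) = +0.318 V.

+0.318 V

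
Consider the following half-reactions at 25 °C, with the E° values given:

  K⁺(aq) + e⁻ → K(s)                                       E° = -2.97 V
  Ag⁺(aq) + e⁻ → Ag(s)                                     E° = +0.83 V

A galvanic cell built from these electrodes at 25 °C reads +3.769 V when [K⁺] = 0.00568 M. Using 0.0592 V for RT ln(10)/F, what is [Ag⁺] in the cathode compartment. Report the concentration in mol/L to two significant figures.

Ag⁺/Ag is the cathode, K⁺/K the anode: E°cell = +3.80 V, n = 1.
Overall reaction: Ag⁺(aq) + K(s) → Ag(s) + K⁺(aq); Q = [K⁺]^1/[Ag⁺]^1.
From E = E° − (0.0592/n) log Q: log Q = (E° − E)·n/0.0592 = (+3.80 − (+3.769))·1/0.0592 = 0.5236.
So 1·log[Ag⁺] = 1·log(0.00568) − log Q = -2.2457 − (0.5236) = -2.7693; [Ag⁺] = 10^(-2.7693) ≈ 0.0017 M.

0.0017 M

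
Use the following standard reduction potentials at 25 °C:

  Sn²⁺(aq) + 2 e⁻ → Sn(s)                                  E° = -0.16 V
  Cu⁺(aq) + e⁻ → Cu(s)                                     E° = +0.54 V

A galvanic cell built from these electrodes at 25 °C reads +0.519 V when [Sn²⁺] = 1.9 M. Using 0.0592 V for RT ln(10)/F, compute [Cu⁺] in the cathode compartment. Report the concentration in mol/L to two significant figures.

0.0012 M

Cu⁺/Cu is the cathode, Sn²⁺/Sn the anode: E°cell = +0.70 V, n = 2.
Overall reaction: 2 Cu⁺(aq) + Sn(s) → 2 Cu(s) + Sn²⁺(aq); Q = [Sn²⁺]^1/[Cu⁺]^2.
From E = E° − (0.0592/n) log Q: log Q = (E° − E)·n/0.0592 = (+0.70 − (+0.519))·2/0.0592 = 6.1149.
So 2·log[Cu⁺] = 1·log(1.9) − log Q = 0.2788 − (6.1149) = -5.8361; log[Cu⁺] = -5.8361 / 2 = -2.9181; [Cu⁺] = 10^(-2.9181) ≈ 0.0012 M.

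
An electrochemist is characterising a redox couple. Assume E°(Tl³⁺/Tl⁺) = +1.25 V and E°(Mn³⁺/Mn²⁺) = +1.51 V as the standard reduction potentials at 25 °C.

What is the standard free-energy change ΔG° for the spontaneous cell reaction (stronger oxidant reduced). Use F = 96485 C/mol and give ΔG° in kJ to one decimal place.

-50.2 kJ

Mn³⁺/Mn²⁺ (E° = +1.51 V) is the cathode; Tl³⁺/Tl⁺ (E° = +1.25 V) is the anode, so E°cell = +0.26 V.
Balancing electrons gives n = 2 (lcm of 1 and 2).
ΔG° = −nFE° = −(2)(96485)(+0.26) = -50,172 J = -50.2 kJ.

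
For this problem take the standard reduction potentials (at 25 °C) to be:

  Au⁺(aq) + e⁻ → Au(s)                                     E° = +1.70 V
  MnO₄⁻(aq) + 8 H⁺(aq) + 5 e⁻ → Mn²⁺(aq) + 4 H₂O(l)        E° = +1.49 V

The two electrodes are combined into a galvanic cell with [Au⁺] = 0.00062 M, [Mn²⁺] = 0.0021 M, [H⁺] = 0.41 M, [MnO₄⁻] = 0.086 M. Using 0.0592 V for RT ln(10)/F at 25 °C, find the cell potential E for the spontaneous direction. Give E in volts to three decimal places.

Au⁺/Au is the cathode (higher E°), MnO₄⁻/Mn²⁺ the anode: E°cell = +1.70 − (+1.49) = +0.21 V, n = 5.
Overall: 5 Au⁺(aq) + Mn²⁺(aq) + 4 H₂O(l) → 5 Au(s) + MnO₄⁻(aq) + 8 H⁺(aq)
Q = [MnO₄⁻]·[H⁺]^8 / ([Au⁺]^5·[Mn²⁺]); log Q = 14.553.
E = E° − (0.0592/n) log Q = +0.21 − (0.0592/5)(14.553) = +0.038 V.

+0.038 V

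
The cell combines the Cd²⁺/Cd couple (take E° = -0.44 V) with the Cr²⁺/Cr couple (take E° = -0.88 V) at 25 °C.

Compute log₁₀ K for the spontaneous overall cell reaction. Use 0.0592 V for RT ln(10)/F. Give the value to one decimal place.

14.9

Cathode: Cd²⁺/Cd; anode: Cr²⁺/Cr. E°cell = +0.44 V, n = 2.
log K = nE°cell / 0.0592 = (2)(+0.44) / 0.0592 = 14.9.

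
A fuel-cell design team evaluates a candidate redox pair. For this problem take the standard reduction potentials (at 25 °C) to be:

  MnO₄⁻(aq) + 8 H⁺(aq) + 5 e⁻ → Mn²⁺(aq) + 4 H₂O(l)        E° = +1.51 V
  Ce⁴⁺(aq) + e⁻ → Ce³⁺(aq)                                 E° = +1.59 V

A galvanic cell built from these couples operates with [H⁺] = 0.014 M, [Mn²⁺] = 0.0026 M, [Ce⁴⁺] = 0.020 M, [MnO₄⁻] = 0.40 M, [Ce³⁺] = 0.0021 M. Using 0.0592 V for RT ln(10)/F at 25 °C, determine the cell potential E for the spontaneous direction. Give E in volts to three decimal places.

Ce⁴⁺/Ce³⁺ is the cathode (higher E°), MnO₄⁻/Mn²⁺ the anode: E°cell = +1.59 − (+1.51) = +0.08 V, n = 5.
Overall: 5 Ce⁴⁺(aq) + Mn²⁺(aq) + 4 H₂O(l) → 5 Ce³⁺(aq) + MnO₄⁻(aq) + 8 H⁺(aq)
Q = [Ce³⁺]^5·[MnO₄⁻]·[H⁺]^8 / ([Ce⁴⁺]^5·[Mn²⁺]); log Q = -17.538.
E = E° − (0.0592/n) log Q = +0.08 − (0.0592/5)(-17.538) = +0.288 V.

+0.288 V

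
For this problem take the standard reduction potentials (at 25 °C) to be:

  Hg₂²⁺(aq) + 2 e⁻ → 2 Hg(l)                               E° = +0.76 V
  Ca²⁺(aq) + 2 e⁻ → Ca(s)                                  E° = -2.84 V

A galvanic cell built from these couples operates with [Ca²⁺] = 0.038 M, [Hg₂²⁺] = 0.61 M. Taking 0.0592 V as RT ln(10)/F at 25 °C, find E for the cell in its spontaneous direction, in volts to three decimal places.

Hg₂²⁺/Hg is the cathode (higher E°), Ca²⁺/Ca the anode: E°cell = +0.76 − (-2.84) = +3.60 V, n = 2.
Overall: Hg₂²⁺(aq) + Ca(s) → 2 Hg(l) + Ca²⁺(aq)
Q = [Ca²⁺] / ([Hg₂²⁺]); log Q = -1.206.
E = E° − (0.0592/n) log Q = +3.60 − (0.0592/2)(-1.206) = +3.636 V.

+3.636 V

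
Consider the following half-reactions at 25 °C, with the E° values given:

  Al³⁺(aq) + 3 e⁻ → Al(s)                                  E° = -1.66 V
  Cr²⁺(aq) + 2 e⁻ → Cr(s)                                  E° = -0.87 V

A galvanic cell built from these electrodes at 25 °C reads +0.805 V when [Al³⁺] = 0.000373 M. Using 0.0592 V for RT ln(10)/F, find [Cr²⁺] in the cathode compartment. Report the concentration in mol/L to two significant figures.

Cr²⁺/Cr is the cathode, Al³⁺/Al the anode: E°cell = +0.79 V, n = 6.
Overall reaction: 3 Cr²⁺(aq) + 2 Al(s) → 3 Cr(s) + 2 Al³⁺(aq); Q = [Al³⁺]^2/[Cr²⁺]^3.
From E = E° − (0.0592/n) log Q: log Q = (E° − E)·n/0.0592 = (+0.79 − (+0.805))·6/0.0592 = -1.5203.
So 3·log[Cr²⁺] = 2·log(0.000373) − log Q = -6.8566 − (-1.5203) = -5.3363; log[Cr²⁺] = -5.3363 / 3 = -1.7788; [Cr²⁺] = 10^(-1.7788) ≈ 0.017 M.

0.017 M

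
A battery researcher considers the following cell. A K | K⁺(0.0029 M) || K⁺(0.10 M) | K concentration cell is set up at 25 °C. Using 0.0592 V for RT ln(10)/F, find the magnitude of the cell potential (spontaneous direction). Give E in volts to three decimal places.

For a concentration cell E°cell = 0. The 0.10 M side is the cathode (reduction is favoured where [K⁺] is higher).
With n = 1, E = −(0.0592/1) log([K⁺]ₐₙ/[K⁺]꜀ₐₜ) = −(0.0592/1) log(0.0029/0.1) = −(0.0592/1)(-1.538) = +0.091 V.

+0.091 V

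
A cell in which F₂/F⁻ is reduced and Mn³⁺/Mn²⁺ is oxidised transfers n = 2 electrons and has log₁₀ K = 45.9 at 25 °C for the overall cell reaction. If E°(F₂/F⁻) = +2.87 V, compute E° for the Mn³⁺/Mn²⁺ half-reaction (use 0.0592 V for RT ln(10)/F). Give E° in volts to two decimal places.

E°cell = (0.0592/n)·log K = (0.0592/2)(45.9) = +1.359 V.
Since F₂/F⁻ is the cathode and Mn³⁺/Mn²⁺ the anode, E°cell = E°(F₂/F⁻) − E°(Mn³⁺/Mn²⁺).
So E°(Mn³⁺/Mn²⁺) = E°(F₂/F⁻) − E°cell = (+2.87) − (+1.359) = +1.51 V.

+1.51 V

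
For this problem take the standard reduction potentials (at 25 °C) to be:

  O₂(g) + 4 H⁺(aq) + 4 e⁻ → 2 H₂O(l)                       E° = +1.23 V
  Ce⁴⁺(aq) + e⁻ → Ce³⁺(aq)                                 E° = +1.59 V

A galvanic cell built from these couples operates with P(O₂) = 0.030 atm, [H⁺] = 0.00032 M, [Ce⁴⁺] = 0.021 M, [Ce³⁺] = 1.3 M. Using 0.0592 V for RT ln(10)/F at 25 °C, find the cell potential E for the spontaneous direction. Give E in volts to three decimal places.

+0.483 V

Ce⁴⁺/Ce³⁺ is the cathode (higher E°), O₂/H₂O the anode: E°cell = +1.59 − (+1.23) = +0.36 V, n = 4.
Overall: 4 Ce⁴⁺(aq) + 2 H₂O(l) → 4 Ce³⁺(aq) + O₂(g) + 4 H⁺(aq)
Q = [Ce³⁺]^4·P(O₂)·[H⁺]^4 / ([Ce⁴⁺]^4); log Q = -8.335.
E = E° − (0.0592/n) log Q = +0.36 − (0.0592/4)(-8.335) = +0.483 V.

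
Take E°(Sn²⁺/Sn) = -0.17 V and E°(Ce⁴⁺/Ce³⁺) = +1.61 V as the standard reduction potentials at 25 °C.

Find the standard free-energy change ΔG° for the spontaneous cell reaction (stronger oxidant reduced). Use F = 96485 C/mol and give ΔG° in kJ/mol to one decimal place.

Ce⁴⁺/Ce³⁺ (E° = +1.61 V) is the cathode; Sn²⁺/Sn (E° = -0.17 V) is the anode, so E°cell = +1.78 V.
Balancing electrons gives n = 2 (lcm of 1 and 2).
ΔG° = −nFE° = −(2)(96485)(+1.78) = -343,487 J = -343.5 kJ/mol.

-343.5 kJ/mol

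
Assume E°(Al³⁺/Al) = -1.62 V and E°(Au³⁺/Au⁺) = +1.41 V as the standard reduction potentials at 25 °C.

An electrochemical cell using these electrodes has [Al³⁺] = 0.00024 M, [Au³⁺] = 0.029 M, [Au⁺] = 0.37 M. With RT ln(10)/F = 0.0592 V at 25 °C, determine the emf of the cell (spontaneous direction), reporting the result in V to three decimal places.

+3.069 V

Au³⁺/Au⁺ is the cathode (higher E°), Al³⁺/Al the anode: E°cell = +1.41 − (-1.62) = +3.03 V, n = 6.
Overall: 3 Au³⁺(aq) + 2 Al(s) → 3 Au⁺(aq) + 2 Al³⁺(aq)
Q = [Au⁺]^3·[Al³⁺]^2 / ([Au³⁺]^3); log Q = -3.922.
E = E° − (0.0592/n) log Q = +3.03 − (0.0592/6)(-3.922) = +3.069 V.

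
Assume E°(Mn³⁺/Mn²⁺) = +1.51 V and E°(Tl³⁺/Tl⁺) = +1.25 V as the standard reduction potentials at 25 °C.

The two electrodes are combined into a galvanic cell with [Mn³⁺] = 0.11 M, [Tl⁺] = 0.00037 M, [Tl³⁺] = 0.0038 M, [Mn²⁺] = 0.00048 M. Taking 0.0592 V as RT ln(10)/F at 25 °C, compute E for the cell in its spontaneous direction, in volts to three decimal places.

Mn³⁺/Mn²⁺ is the cathode (higher E°), Tl³⁺/Tl⁺ the anode: E°cell = +1.51 − (+1.25) = +0.26 V, n = 2.
Overall: 2 Mn³⁺(aq) + Tl⁺(aq) → 2 Mn²⁺(aq) + Tl³⁺(aq)
Q = [Mn²⁺]^2·[Tl³⁺] / ([Mn³⁺]^2·[Tl⁺]); log Q = -3.709.
E = E° − (0.0592/n) log Q = +0.26 − (0.0592/2)(-3.709) = +0.370 V.

+0.370 V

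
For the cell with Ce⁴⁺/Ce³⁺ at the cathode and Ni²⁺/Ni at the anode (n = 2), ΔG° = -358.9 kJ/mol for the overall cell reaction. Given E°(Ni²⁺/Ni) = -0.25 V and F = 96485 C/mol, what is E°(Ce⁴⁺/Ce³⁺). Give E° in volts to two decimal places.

E°cell = −ΔG°/(nF) = −(-358.9×10³)/((2)(96485)) = +1.860 V.
Since Ce⁴⁺/Ce³⁺ is the cathode and Ni²⁺/Ni the anode, E°cell = E°(Ce⁴⁺/Ce³⁺) − E°(Ni²⁺/Ni).
So E°(Ce⁴⁺/Ce³⁺) = E°cell + E°(Ni²⁺/Ni) = +1.860 + (-0.25) = +1.61 V.

+1.61 V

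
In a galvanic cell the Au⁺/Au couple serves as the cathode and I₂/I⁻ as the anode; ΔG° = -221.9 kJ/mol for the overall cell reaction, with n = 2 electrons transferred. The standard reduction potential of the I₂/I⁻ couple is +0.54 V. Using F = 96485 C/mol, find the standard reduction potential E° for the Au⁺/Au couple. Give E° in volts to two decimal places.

E°cell = −ΔG°/(nF) = −(-221.9×10³)/((2)(96485)) = +1.150 V.
Since Au⁺/Au is the cathode and I₂/I⁻ the anode, E°cell = E°(Au⁺/Au) − E°(I₂/I⁻).
So E°(Au⁺/Au) = E°cell + E°(I₂/I⁻) = +1.150 + (+0.54) = +1.69 V.

+1.69 V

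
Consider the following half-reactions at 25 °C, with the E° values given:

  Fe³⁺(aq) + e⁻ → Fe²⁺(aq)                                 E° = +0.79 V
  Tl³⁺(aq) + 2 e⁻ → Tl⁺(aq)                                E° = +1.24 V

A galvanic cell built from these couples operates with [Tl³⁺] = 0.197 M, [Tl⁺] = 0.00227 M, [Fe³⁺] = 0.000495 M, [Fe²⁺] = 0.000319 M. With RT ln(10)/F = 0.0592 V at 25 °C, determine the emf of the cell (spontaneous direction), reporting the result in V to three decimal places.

+0.496 V

Tl³⁺/Tl⁺ is the cathode (higher E°), Fe³⁺/Fe²⁺ the anode: E°cell = +1.24 − (+0.79) = +0.45 V, n = 2.
Overall: Tl³⁺(aq) + 2 Fe²⁺(aq) → Tl⁺(aq) + 2 Fe³⁺(aq)
Q = [Tl⁺]·[Fe³⁺]^2 / ([Tl³⁺]·[Fe²⁺]^2); log Q = -1.557.
E = E° − (0.0592/n) log Q = +0.45 − (0.0592/2)(-1.557) = +0.496 V.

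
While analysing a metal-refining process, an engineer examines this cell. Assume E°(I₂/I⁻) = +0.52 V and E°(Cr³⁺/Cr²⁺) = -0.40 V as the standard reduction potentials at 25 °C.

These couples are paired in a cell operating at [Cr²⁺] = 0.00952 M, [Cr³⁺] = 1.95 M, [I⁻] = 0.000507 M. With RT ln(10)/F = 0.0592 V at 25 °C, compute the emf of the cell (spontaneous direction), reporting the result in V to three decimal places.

+0.978 V

I₂/I⁻ is the cathode (higher E°), Cr³⁺/Cr²⁺ the anode: E°cell = +0.52 − (-0.40) = +0.92 V, n = 2.
Overall: I₂(s) + 2 Cr²⁺(aq) → 2 I⁻(aq) + 2 Cr³⁺(aq)
Q = [I⁻]^2·[Cr³⁺]^2 / ([Cr²⁺]^2); log Q = -1.967.
E = E° − (0.0592/n) log Q = +0.92 − (0.0592/2)(-1.967) = +0.978 V.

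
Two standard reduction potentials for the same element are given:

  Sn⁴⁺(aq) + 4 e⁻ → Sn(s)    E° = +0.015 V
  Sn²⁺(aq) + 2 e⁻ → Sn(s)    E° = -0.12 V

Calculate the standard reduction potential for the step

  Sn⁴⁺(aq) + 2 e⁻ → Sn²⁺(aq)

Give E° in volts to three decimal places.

Sequential free energies add, so n₃E°₃ = n₁E°₁ + n₂E°₂.
With n₃ = 4, and the known step contributing 2×(-0.12) V, the unknown satisfies 2·E° = 4×(+0.015) − 2×(-0.12) = +0.300.
E° = +0.300 / 2 = +0.150 V.

+0.150 V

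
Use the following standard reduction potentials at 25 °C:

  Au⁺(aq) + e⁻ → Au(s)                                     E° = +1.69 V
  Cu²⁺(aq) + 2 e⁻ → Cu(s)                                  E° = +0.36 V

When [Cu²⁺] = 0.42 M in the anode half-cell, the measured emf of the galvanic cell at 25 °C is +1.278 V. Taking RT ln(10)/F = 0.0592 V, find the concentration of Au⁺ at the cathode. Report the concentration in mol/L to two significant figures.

Au⁺/Au is the cathode, Cu²⁺/Cu the anode: E°cell = +1.33 V, n = 2.
Overall reaction: 2 Au⁺(aq) + Cu(s) → 2 Au(s) + Cu²⁺(aq); Q = [Cu²⁺]^1/[Au⁺]^2.
From E = E° − (0.0592/n) log Q: log Q = (E° − E)·n/0.0592 = (+1.33 − (+1.278))·2/0.0592 = 1.7568.
So 2·log[Au⁺] = 1·log(0.42) − log Q = -0.3768 − (1.7568) = -2.1336; log[Au⁺] = -2.1336 / 2 = -1.0668; [Au⁺] = 10^(-1.0668) ≈ 0.086 M.

0.086 M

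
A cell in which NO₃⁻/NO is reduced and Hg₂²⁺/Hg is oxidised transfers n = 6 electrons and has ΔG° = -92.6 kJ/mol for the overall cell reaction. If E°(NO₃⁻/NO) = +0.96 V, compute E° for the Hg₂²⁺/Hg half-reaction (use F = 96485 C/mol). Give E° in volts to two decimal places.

+0.80 V

E°cell = −ΔG°/(nF) = −(-92.6×10³)/((6)(96485)) = +0.160 V.
Since NO₃⁻/NO is the cathode and Hg₂²⁺/Hg the anode, E°cell = E°(NO₃⁻/NO) − E°(Hg₂²⁺/Hg).
So E°(Hg₂²⁺/Hg) = E°(NO₃⁻/NO) − E°cell = (+0.96) − (+0.160) = +0.80 V.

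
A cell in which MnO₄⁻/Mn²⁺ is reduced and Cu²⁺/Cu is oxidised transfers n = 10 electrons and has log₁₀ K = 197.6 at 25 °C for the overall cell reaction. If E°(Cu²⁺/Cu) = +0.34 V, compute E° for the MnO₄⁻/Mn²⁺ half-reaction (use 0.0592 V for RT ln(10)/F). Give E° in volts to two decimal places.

E°cell = (0.0592/n)·log K = (0.0592/10)(197.6) = +1.170 V.
Since MnO₄⁻/Mn²⁺ is the cathode and Cu²⁺/Cu the anode, E°cell = E°(MnO₄⁻/Mn²⁺) − E°(Cu²⁺/Cu).
So E°(MnO₄⁻/Mn²⁺) = E°cell + E°(Cu²⁺/Cu) = +1.170 + (+0.34) = +1.51 V.

+1.51 V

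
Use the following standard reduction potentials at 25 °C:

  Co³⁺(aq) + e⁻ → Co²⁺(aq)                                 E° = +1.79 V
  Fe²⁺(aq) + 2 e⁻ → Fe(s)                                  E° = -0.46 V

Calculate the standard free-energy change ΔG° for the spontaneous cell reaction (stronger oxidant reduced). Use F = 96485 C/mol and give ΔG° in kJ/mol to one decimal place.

-434.2 kJ/mol

Co³⁺/Co²⁺ (E° = +1.79 V) is the cathode; Fe²⁺/Fe (E° = -0.46 V) is the anode, so E°cell = +2.25 V.
Balancing electrons gives n = 2 (lcm of 1 and 2).
ΔG° = −nFE° = −(2)(96485)(+2.25) = -434,182 J = -434.2 kJ/mol.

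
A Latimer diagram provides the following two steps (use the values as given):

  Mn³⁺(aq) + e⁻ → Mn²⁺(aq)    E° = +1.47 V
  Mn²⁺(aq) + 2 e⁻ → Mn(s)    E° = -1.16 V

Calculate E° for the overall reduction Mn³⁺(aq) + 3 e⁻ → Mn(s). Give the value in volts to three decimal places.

Adding the free-energy changes (−nFE°) of the two steps gives −n₃FE°₃ = −n₁FE°₁ − n₂FE°₂.
E°₃ = (1×+1.47 + 2×-1.16) / 3 = (-0.850) / 3 = -0.283 V.

-0.283 V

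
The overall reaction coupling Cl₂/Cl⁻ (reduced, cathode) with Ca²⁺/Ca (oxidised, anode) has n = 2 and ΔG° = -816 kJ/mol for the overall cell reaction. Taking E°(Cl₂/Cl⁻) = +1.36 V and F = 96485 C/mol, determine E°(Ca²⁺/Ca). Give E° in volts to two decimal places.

E°cell = −ΔG°/(nF) = −(-816×10³)/((2)(96485)) = +4.229 V.
Since Cl₂/Cl⁻ is the cathode and Ca²⁺/Ca the anode, E°cell = E°(Cl₂/Cl⁻) − E°(Ca²⁺/Ca).
So E°(Ca²⁺/Ca) = E°(Cl₂/Cl⁻) − E°cell = (+1.36) − (+4.229) = -2.87 V.

-2.87 V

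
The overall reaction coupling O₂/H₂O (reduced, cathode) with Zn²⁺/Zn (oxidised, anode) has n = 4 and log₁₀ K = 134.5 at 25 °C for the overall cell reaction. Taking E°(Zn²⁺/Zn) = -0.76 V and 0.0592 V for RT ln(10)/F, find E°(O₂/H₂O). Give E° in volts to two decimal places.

+1.23 V

E°cell = (0.0592/n)·log K = (0.0592/4)(134.5) = +1.991 V.
Since O₂/H₂O is the cathode and Zn²⁺/Zn the anode, E°cell = E°(O₂/H₂O) − E°(Zn²⁺/Zn).
So E°(O₂/H₂O) = E°cell + E°(Zn²⁺/Zn) = +1.991 + (-0.76) = +1.23 V.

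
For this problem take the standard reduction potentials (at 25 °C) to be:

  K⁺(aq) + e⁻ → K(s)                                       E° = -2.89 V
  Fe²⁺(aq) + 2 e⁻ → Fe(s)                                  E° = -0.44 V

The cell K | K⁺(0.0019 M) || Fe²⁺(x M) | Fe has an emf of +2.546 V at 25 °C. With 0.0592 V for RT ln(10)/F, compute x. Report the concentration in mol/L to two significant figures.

Fe²⁺/Fe is the cathode, K⁺/K the anode: E°cell = +2.45 V, n = 2.
Overall reaction: Fe²⁺(aq) + 2 K(s) → Fe(s) + 2 K⁺(aq); Q = [K⁺]^2/[Fe²⁺]^1.
From E = E° − (0.0592/n) log Q: log Q = (E° − E)·n/0.0592 = (+2.45 − (+2.546))·2/0.0592 = -3.2432.
So 1·log[Fe²⁺] = 2·log(0.0019) − log Q = -5.4425 − (-3.2432) = -2.1993; [Fe²⁺] = 10^(-2.1993) ≈ 0.0063 M.

0.0063 M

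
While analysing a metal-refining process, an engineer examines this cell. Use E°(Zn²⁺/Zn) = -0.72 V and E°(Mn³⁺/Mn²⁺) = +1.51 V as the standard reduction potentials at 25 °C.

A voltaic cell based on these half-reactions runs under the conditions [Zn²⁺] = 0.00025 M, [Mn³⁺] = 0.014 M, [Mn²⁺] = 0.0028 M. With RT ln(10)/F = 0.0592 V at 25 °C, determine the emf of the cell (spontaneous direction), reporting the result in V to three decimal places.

Mn³⁺/Mn²⁺ is the cathode (higher E°), Zn²⁺/Zn the anode: E°cell = +1.51 − (-0.72) = +2.23 V, n = 2.
Overall: 2 Mn³⁺(aq) + Zn(s) → 2 Mn²⁺(aq) + Zn²⁺(aq)
Q = [Mn²⁺]^2·[Zn²⁺] / ([Mn³⁺]^2); log Q = -5.000.
E = E° − (0.0592/n) log Q = +2.23 − (0.0592/2)(-5.000) = +2.378 V.

+2.378 V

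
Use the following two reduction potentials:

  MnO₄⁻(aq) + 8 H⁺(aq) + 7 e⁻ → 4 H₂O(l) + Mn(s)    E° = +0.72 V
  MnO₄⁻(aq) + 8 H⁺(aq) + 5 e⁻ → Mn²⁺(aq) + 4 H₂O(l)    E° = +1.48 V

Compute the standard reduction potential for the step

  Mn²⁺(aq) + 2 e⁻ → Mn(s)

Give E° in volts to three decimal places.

-1.180 V

Sequential free energies add, so n₃E°₃ = n₁E°₁ + n₂E°₂.
With n₃ = 7, and the known step contributing 5×(+1.48) V, the unknown satisfies 2·E° = 7×(+0.72) − 5×(+1.48) = -2.360.
E° = -2.360 / 2 = -1.180 V.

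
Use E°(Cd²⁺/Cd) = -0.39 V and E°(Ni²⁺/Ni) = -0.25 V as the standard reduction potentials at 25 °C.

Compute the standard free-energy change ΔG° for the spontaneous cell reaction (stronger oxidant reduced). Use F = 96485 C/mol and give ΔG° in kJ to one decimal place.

-27.0 kJ

Ni²⁺/Ni (E° = -0.25 V) is the cathode; Cd²⁺/Cd (E° = -0.39 V) is the anode, so E°cell = +0.14 V.
Balancing electrons gives n = 2 (lcm of 2 and 2).
ΔG° = −nFE° = −(2)(96485)(+0.14) = -27,016 J = -27.0 kJ.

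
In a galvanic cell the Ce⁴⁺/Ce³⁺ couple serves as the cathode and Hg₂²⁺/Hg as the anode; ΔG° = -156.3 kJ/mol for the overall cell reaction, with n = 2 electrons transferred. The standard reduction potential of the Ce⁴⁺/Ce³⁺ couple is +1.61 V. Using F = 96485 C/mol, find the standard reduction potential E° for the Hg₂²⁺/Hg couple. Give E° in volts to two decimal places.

E°cell = −ΔG°/(nF) = −(-156.3×10³)/((2)(96485)) = +0.810 V.
Since Ce⁴⁺/Ce³⁺ is the cathode and Hg₂²⁺/Hg the anode, E°cell = E°(Ce⁴⁺/Ce³⁺) − E°(Hg₂²⁺/Hg).
So E°(Hg₂²⁺/Hg) = E°(Ce⁴⁺/Ce³⁺) − E°cell = (+1.61) − (+0.810) = +0.80 V.

+0.80 V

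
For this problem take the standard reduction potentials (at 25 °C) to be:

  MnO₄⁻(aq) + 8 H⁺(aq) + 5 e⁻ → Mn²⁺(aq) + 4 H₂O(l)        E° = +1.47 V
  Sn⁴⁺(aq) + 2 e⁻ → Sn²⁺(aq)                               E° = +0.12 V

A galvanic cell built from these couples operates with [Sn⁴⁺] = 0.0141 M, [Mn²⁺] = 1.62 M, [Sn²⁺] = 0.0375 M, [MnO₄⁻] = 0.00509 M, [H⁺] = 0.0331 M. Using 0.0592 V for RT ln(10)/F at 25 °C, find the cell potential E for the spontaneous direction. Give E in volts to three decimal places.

+1.193 V

MnO₄⁻/Mn²⁺ is the cathode (higher E°), Sn⁴⁺/Sn²⁺ the anode: E°cell = +1.47 − (+0.12) = +1.35 V, n = 10.
Overall: 2 MnO₄⁻(aq) + 16 H⁺(aq) + 5 Sn²⁺(aq) → 2 Mn²⁺(aq) + 8 H₂O(l) + 5 Sn⁴⁺(aq)
Q = [Mn²⁺]^2·[Sn⁴⁺]^5 / ([MnO₄⁻]^2·[H⁺]^16·[Sn²⁺]^5); log Q = 26.564.
E = E° − (0.0592/n) log Q = +1.35 − (0.0592/10)(26.564) = +1.193 V.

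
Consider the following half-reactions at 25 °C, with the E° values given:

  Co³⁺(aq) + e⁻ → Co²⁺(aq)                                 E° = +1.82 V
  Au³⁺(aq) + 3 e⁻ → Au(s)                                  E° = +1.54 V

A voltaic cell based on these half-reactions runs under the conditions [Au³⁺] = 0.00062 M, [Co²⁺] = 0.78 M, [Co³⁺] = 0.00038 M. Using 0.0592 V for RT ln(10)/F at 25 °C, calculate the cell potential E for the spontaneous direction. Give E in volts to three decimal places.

+0.147 V

Co³⁺/Co²⁺ is the cathode (higher E°), Au³⁺/Au the anode: E°cell = +1.82 − (+1.54) = +0.28 V, n = 3.
Overall: 3 Co³⁺(aq) + Au(s) → 3 Co²⁺(aq) + Au³⁺(aq)
Q = [Co²⁺]^3·[Au³⁺] / ([Co³⁺]^3); log Q = 6.729.
E = E° − (0.0592/n) log Q = +0.28 − (0.0592/3)(6.729) = +0.147 V.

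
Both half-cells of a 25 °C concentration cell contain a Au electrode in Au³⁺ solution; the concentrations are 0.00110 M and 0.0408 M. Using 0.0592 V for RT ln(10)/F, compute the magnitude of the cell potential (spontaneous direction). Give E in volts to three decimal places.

+0.031 V

For a concentration cell E°cell = 0. The 0.0408 M side is the cathode (reduction is favoured where [Au³⁺] is higher).
With n = 3, E = −(0.0592/3) log([Au³⁺]ₐₙ/[Au³⁺]꜀ₐₜ) = −(0.0592/3) log(0.0011/0.0408) = −(0.0592/3)(-1.569) = +0.031 V.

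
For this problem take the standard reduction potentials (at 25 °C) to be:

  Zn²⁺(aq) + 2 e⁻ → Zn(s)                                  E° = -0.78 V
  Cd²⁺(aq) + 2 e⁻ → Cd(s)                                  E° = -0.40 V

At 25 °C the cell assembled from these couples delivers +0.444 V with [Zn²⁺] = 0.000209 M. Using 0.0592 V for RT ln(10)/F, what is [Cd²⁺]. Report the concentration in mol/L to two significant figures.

0.030 M

Cd²⁺/Cd is the cathode, Zn²⁺/Zn the anode: E°cell = +0.38 V, n = 2.
Overall reaction: Cd²⁺(aq) + Zn(s) → Cd(s) + Zn²⁺(aq); Q = [Zn²⁺]^1/[Cd²⁺]^1.
From E = E° − (0.0592/n) log Q: log Q = (E° − E)·n/0.0592 = (+0.38 − (+0.444))·2/0.0592 = -2.1622.
So 1·log[Cd²⁺] = 1·log(0.000209) − log Q = -3.6799 − (-2.1622) = -1.5177; [Cd²⁺] = 10^(-1.5177) ≈ 0.030 M.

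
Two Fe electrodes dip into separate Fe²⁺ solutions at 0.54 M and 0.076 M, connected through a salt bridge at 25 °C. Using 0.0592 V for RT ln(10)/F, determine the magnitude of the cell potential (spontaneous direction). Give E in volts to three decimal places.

For a concentration cell E°cell = 0. The 0.54 M side is the cathode (reduction is favoured where [Fe²⁺] is higher).
With n = 2, E = −(0.0592/2) log([Fe²⁺]ₐₙ/[Fe²⁺]꜀ₐₜ) = −(0.0592/2) log(0.076/0.54) = −(0.0592/2)(-0.852) = +0.025 V.

+0.025 V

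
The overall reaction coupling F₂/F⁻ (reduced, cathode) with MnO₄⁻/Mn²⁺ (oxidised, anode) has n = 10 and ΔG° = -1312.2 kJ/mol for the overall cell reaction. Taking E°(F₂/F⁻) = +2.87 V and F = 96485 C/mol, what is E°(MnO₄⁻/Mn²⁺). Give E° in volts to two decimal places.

+1.51 V

E°cell = −ΔG°/(nF) = −(-1312.2×10³)/((10)(96485)) = +1.360 V.
Since F₂/F⁻ is the cathode and MnO₄⁻/Mn²⁺ the anode, E°cell = E°(F₂/F⁻) − E°(MnO₄⁻/Mn²⁺).
So E°(MnO₄⁻/Mn²⁺) = E°(F₂/F⁻) − E°cell = (+2.87) − (+1.360) = +1.51 V.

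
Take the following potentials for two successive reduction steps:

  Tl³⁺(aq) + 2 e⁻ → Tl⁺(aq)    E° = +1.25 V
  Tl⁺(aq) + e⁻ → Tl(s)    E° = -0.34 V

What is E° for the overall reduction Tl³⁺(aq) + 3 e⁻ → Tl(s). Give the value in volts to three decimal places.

Standard free energies of sequential steps add: ΔG°₃ = ΔG°₁ + ΔG°₂, so n₃E°₃ = n₁E°₁ + n₂E°₂.
E°₃ = (2×+1.25 + 1×-0.34) / 3 = (+2.160) / 3 = +0.720 V.

+0.720 V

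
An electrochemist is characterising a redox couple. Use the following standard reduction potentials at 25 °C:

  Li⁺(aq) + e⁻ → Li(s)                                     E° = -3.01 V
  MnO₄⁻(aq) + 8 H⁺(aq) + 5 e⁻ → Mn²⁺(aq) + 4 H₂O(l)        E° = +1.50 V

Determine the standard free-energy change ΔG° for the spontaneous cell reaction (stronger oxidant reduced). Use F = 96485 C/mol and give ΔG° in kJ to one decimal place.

-2175.7 kJ

MnO₄⁻/Mn²⁺ (E° = +1.50 V) is the cathode; Li⁺/Li (E° = -3.01 V) is the anode, so E°cell = +4.51 V.
Balancing electrons gives n = 5 (lcm of 5 and 1).
ΔG° = −nFE° = −(5)(96485)(+4.51) = -2,175,737 J = -2175.7 kJ.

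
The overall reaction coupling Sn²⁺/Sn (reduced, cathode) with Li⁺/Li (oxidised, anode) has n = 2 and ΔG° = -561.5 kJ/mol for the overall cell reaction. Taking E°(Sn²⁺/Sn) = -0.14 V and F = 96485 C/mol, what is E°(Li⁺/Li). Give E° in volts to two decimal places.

-3.05 V

E°cell = −ΔG°/(nF) = −(-561.5×10³)/((2)(96485)) = +2.910 V.
Since Sn²⁺/Sn is the cathode and Li⁺/Li the anode, E°cell = E°(Sn²⁺/Sn) − E°(Li⁺/Li).
So E°(Li⁺/Li) = E°(Sn²⁺/Sn) − E°cell = (-0.14) − (+2.910) = -3.05 V.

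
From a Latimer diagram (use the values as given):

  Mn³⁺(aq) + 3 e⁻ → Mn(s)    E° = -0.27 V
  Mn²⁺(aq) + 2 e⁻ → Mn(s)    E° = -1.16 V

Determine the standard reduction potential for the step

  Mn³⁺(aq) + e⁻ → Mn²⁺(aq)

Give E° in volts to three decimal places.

+1.510 V

Sequential free energies add, so n₃E°₃ = n₁E°₁ + n₂E°₂.
With n₃ = 3, and the known step contributing 2×(-1.16) V, the unknown satisfies 1·E° = 3×(-0.27) − 2×(-1.16) = +1.510.
E° = +1.510 / 1 = +1.510 V.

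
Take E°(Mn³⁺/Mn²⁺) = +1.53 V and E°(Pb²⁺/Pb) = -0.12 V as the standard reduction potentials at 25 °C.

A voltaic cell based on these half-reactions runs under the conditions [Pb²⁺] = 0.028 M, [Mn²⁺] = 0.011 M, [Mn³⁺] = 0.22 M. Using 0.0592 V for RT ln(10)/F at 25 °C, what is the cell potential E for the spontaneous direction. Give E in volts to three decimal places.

Mn³⁺/Mn²⁺ is the cathode (higher E°), Pb²⁺/Pb the anode: E°cell = +1.53 − (-0.12) = +1.65 V, n = 2.
Overall: 2 Mn³⁺(aq) + Pb(s) → 2 Mn²⁺(aq) + Pb²⁺(aq)
Q = [Mn²⁺]^2·[Pb²⁺] / ([Mn³⁺]^2); log Q = -4.155.
E = E° − (0.0592/n) log Q = +1.65 − (0.0592/2)(-4.155) = +1.773 V.

+1.773 V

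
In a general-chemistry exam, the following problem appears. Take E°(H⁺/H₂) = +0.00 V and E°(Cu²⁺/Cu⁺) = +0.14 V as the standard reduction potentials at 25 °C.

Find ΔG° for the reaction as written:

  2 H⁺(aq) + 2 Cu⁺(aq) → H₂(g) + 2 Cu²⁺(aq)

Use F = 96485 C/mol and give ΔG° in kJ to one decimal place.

As written, H⁺/H₂ is reduced (cathode) and Cu²⁺/Cu⁺ is oxidised (anode), so E°cell = (+0.00) − (+0.14) = -0.14 V.
Balancing electrons gives n = 2.
ΔG° = −nFE° = −(2)(96485)(-0.14) = 27,016 J = +27.0 kJ.

+27.0 kJ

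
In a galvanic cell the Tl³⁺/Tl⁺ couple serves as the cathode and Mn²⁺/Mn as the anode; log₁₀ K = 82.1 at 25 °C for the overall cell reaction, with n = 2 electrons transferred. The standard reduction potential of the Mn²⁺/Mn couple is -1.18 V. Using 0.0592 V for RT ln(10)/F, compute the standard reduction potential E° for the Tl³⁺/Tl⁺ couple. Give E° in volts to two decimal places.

E°cell = (0.0592/n)·log K = (0.0592/2)(82.1) = +2.430 V.
Since Tl³⁺/Tl⁺ is the cathode and Mn²⁺/Mn the anode, E°cell = E°(Tl³⁺/Tl⁺) − E°(Mn²⁺/Mn).
So E°(Tl³⁺/Tl⁺) = E°cell + E°(Mn²⁺/Mn) = +2.430 + (-1.18) = +1.25 V.

+1.25 V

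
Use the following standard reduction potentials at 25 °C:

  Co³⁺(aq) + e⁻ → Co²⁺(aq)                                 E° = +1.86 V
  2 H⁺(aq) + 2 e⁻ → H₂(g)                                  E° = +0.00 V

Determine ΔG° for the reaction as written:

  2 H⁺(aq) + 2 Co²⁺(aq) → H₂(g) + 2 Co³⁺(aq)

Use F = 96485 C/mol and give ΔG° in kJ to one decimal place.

+358.9 kJ

As written, H⁺/H₂ is reduced (cathode) and Co³⁺/Co²⁺ is oxidised (anode), so E°cell = (+0.00) − (+1.86) = -1.86 V.
Balancing electrons gives n = 2.
ΔG° = −nFE° = −(2)(96485)(-1.86) = 358,924 J = +358.9 kJ.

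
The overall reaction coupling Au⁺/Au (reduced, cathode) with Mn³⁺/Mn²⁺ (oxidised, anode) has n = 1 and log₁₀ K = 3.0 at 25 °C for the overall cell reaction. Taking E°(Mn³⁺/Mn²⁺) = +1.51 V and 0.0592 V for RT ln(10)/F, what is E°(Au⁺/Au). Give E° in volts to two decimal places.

E°cell = (0.0592/n)·log K = (0.0592/1)(3.0) = +0.178 V.
Since Au⁺/Au is the cathode and Mn³⁺/Mn²⁺ the anode, E°cell = E°(Au⁺/Au) − E°(Mn³⁺/Mn²⁺).
So E°(Au⁺/Au) = E°cell + E°(Mn³⁺/Mn²⁺) = +0.178 + (+1.51) = +1.69 V.

+1.69 V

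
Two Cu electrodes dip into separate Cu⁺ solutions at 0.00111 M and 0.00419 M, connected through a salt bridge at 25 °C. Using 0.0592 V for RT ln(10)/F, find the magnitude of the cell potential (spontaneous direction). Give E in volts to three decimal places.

For a concentration cell E°cell = 0. The 0.00419 M side is the cathode (reduction is favoured where [Cu⁺] is higher).
With n = 1, E = −(0.0592/1) log([Cu⁺]ₐₙ/[Cu⁺]꜀ₐₜ) = −(0.0592/1) log(0.00111/0.00419) = −(0.0592/1)(-0.577) = +0.034 V.

+0.034 V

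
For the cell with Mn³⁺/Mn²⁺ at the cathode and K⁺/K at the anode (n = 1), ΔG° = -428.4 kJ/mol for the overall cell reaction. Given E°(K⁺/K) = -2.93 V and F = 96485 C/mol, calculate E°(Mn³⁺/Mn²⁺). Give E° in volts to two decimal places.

+1.51 V

E°cell = −ΔG°/(nF) = −(-428.4×10³)/((1)(96485)) = +4.440 V.
Since Mn³⁺/Mn²⁺ is the cathode and K⁺/K the anode, E°cell = E°(Mn³⁺/Mn²⁺) − E°(K⁺/K).
So E°(Mn³⁺/Mn²⁺) = E°cell + E°(K⁺/K) = +4.440 + (-2.93) = +1.51 V.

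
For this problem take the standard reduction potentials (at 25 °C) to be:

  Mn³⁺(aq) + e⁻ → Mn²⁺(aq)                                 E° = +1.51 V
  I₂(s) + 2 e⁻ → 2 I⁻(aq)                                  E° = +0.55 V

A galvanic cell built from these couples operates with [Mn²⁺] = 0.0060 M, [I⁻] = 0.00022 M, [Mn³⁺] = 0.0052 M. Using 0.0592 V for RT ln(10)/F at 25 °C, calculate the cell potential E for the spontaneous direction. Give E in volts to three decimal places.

+0.740 V

Mn³⁺/Mn²⁺ is the cathode (higher E°), I₂/I⁻ the anode: E°cell = +1.51 − (+0.55) = +0.96 V, n = 2.
Overall: 2 Mn³⁺(aq) + 2 I⁻(aq) → 2 Mn²⁺(aq) + I₂(s)
Q = [Mn²⁺]^2 / ([Mn³⁺]^2·[I⁻]^2); log Q = 7.439.
E = E° − (0.0592/n) log Q = +0.96 − (0.0592/2)(7.439) = +0.740 V.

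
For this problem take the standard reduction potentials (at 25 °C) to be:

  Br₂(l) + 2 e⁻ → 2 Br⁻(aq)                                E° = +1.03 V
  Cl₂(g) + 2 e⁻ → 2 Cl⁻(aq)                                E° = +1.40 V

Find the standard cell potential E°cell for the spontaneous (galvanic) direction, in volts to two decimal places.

The Cl₂/Cl⁻ couple has the higher reduction potential, so it is the cathode; Br₂/Br⁻ is oxidised at the anode.
E°cell = E°(cathode) − E°(anode) = (+1.40) − (+1.03) = +0.37 V.

+0.37 V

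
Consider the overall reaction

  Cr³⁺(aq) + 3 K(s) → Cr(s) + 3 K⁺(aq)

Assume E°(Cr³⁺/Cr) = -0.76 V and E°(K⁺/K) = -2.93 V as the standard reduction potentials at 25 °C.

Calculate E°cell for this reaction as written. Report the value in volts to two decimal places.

+2.17 V

The Cr³⁺/Cr couple has the higher reduction potential, so it is the cathode; K⁺/K is oxidised at the anode.
E°cell = E°(cathode) − E°(anode) = (-0.76) − (-2.93) = +2.17 V.
Since E°cell > 0, the reaction is spontaneous under standard conditions.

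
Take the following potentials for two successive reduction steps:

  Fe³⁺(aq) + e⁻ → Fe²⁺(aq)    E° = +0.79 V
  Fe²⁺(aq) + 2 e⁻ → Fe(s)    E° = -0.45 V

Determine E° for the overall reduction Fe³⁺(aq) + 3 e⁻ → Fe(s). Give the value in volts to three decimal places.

Adding the free-energy changes (−nFE°) of the two steps gives −n₃FE°₃ = −n₁FE°₁ − n₂FE°₂.
E°₃ = (1×+0.79 + 2×-0.45) / 3 = (-0.110) / 3 = -0.037 V.

-0.037 V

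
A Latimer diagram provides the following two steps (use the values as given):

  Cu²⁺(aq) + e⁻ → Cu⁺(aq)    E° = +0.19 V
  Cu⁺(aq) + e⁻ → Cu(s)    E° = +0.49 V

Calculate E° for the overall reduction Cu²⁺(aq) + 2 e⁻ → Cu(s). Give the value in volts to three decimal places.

+0.340 V

Since ΔG° = −nFE° is additive over sequential reductions, n₃E°₃ = n₁E°₁ + n₂E°₂.
E°₃ = (1×+0.19 + 1×+0.49) / 2 = (+0.680) / 2 = +0.340 V.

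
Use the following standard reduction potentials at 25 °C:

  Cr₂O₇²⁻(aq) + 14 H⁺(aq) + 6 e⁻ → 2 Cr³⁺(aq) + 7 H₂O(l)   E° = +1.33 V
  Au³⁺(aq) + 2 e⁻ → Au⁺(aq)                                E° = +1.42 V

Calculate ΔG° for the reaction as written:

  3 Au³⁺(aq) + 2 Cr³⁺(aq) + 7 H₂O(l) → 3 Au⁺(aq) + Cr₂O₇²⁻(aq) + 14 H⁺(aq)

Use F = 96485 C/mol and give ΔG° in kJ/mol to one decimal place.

-52.1 kJ/mol

As written, Au³⁺/Au⁺ is reduced (cathode) and Cr₂O₇²⁻/Cr³⁺ is oxidised (anode), so E°cell = (+1.42) − (+1.33) = +0.09 V.
Balancing electrons gives n = 6.
ΔG° = −nFE° = −(6)(96485)(+0.09) = -52,102 J = -52.1 kJ/mol.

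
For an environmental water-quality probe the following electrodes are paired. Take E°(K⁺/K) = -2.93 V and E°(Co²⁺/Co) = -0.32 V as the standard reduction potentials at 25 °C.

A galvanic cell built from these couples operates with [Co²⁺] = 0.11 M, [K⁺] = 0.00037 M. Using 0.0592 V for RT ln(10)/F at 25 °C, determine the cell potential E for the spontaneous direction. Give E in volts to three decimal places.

Co²⁺/Co is the cathode (higher E°), K⁺/K the anode: E°cell = -0.32 − (-2.93) = +2.61 V, n = 2.
Overall: Co²⁺(aq) + 2 K(s) → Co(s) + 2 K⁺(aq)
Q = [K⁺]^2 / ([Co²⁺]); log Q = -5.905.
E = E° − (0.0592/n) log Q = +2.61 − (0.0592/2)(-5.905) = +2.785 V.

+2.785 V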